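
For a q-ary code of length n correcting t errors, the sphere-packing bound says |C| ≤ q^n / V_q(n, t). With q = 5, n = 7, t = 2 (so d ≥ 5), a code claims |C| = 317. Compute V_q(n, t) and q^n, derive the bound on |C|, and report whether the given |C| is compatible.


V_q(n, t) = 365, q^n = 78125, Hamming bound = 214, |C| = 317 > bound (violated).

Step 1: Compute V_q(n, t) = Σ_{j=0}^2 C(n, j) (q−1)^j.
  j = 0: C(7,0)·(4)^0 = 1·1 = 1.
  j = 1: C(7,1)·(4)^1 = 7·4 = 28.
  j = 2: C(7,2)·(4)^2 = 21·16 = 336.
  V_q(n, t) = 1 + 28 + 336 = 365.
Step 2: q^n = 5^7 = 78125.
Step 3: Hamming bound ⌊q^n / V_q(n,t)⌋ = ⌊78125/365⌋ = 214.
Step 4: Compare |C| = 317 to 214: violated.
The claimed |C| lies above the Hamming bound, so no 5-ary code of length 7 with d ≥ 5 can have 317 codewords.


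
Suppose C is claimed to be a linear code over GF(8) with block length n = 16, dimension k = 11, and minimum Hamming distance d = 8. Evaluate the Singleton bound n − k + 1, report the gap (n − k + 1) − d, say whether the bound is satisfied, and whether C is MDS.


Singleton RHS = n − k + 1 = 6, slack = -2, bound violated (no such code; not MDS).

Singleton bound: d ≤ n − k + 1.
Here n = 16, k = 11, so n − k + 1 = 6.
Given d = 8, check d ≤ 6: NO.
Slack = (n − k + 1) − d = -2.
The slack is negative: d = 8 exceeds n − k + 1 = 6 by 2, so the Singleton bound is violated and no linear [16, 11, 8]_8 code can exist. In particular it is not MDS (MDS requires d = n − k + 1 exactly).
Description: the claimed parameters are [16, 11, 8]_8; such a code would be impossible (violates the Singleton bound).


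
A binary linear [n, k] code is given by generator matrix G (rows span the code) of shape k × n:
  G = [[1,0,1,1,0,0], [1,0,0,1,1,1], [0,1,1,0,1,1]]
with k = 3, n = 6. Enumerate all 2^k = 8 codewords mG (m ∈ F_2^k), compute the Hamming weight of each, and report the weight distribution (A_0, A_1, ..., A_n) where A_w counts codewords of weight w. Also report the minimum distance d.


Weight distribution: A_0 = 1, A_1 = 1, A_3 = 2, A_4 = 3, A_5 = 1. Minimum distance d = 1.

Enumerate all 2^3 = 8 messages m ∈ F_2^3.
For each, compute codeword c = mG in F_2^6, then tally its weight.
  m = 000 → c = 000000, weight = 0.
  m = 100 → c = 101100, weight = 3.
  m = 010 → c = 100111, weight = 4.
  m = 110 → c = 001011, weight = 3.
  m = 001 → c = 011011, weight = 4.
  m = 101 → c = 110111, weight = 5.
  m = 011 → c = 111100, weight = 4.
  m = 111 → c = 010000, weight = 1.
Tally weights:
  weight 0: 1 codewords.
  weight 1: 1 codewords.
  weight 3: 2 codewords.
  weight 4: 3 codewords.
  weight 5: 1 codewords.
Minimum distance d = smallest w > 0 with A_w > 0 = 1.
Sanity: Σ A_w = 8 = 2^3 = 8 ✓.


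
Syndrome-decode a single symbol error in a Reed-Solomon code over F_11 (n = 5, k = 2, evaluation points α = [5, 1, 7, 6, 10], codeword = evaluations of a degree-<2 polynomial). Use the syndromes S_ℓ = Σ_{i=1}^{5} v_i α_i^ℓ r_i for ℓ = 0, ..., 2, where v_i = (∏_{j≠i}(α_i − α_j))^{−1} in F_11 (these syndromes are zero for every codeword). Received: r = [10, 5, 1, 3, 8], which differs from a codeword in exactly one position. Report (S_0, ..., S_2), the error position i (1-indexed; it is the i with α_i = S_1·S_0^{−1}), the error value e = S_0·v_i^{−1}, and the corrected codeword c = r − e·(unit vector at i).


S = (2, 3, 10), error at position 3, error magnitude e = 5, c = [10, 5, 7, 3, 8].

Step 1: column multipliers v_i = (∏_{j≠i}(α_i − α_j))^{−1} mod 11.
  i = 1 (α = 5): (5−1)(5−7)(5−6)(5−10) = 4·(−2)·(−1)·(−5) = −40 ≡ 4, so v_1 = 4^{−1} = 3 (mod 11).
  i = 2 (α = 1): (1−5)(1−7)(1−6)(1−10) = (−4)·(−6)·(−5)·(−9) = 1080 ≡ 2, so v_2 = 2^{−1} = 6 (mod 11).
  i = 3 (α = 7): (7−5)(7−1)(7−6)(7−10) = 2·6·1·(−3) = −36 ≡ 8, so v_3 = 8^{−1} = 7 (mod 11).
  i = 4 (α = 6): (6−5)(6−1)(6−7)(6−10) = 1·5·(−1)·(−4) = 20 ≡ 9, so v_4 = 9^{−1} = 5 (mod 11).
  i = 5 (α = 10): (10−5)(10−1)(10−7)(10−6) = 5·9·3·4 = 540 ≡ 1, so v_5 = 1^{−1} = 1 (mod 11).
  v = [3, 6, 7, 5, 1].
Step 2: syndromes of r = [10, 5, 1, 3, 8] (all sums mod 11).
  S_0 = Σ v_i r_i = 3·10 + 6·5 + 7·1 + 5·3 + 1·8 = 90 ≡ 2.
  S_1 = Σ v_i α_i r_i = 3·5·10 + 6·1·5 + 7·7·1 + 5·6·3 + 1·10·8 = 399 ≡ 3.
  α_i^2 mod 11 = [3, 1, 5, 3, 1].
  S_2 = Σ v_i α_i^2 r_i = 3·3·10 + 6·1·5 + 7·5·1 + 5·3·3 + 1·1·8 = 208 ≡ 10.
  S = (2, 3, 10) ≠ 0, so r is not a codeword (an error is present).
Step 3: locate the error. For a single error e at position i, S_ℓ = v_i·e·α_i^ℓ, so α_err = S_1/S_0.
  S_0^{−1} = 2^{−1} = 6 (mod 11), so α_err = 3·6 = 18 ≡ 7 = α_3. Error position i = 3.
  Consistency check: S_2/S_1 = 10·4 = 40 ≡ 7 = α_err ✓ (single-error assumption holds).
Step 4: error magnitude e = S_0/v_3 = S_0·∏_{j≠3}(α_3 − α_j) = 2·8 = 16 ≡ 5 (mod 11).
Step 5: correct position 3: c_3 = r_3 − e = 1 − 5 ≡ 7 (mod 11). Hence c = [10, 5, 7, 3, 8].
  Check: interpolating c through the α_i gives m(x) = 1 + 4·x (degree < 2) with m(α_i) = c_i for every i, so c is indeed a codeword.


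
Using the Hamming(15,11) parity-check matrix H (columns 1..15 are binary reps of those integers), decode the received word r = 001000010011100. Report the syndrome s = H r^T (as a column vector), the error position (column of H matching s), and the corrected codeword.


s = (0, 0, 0, 1)^T, error position = 1, corrected codeword c = 101000010011100

Compute s = H r^T mod 2 one row at a time:
  s_1 = 1 + 0 + 0 + 1 + 1 + 1 + 0 + 0 = 4 ≡ 0 (mod 2).
  s_2 = 0 + 0 + 0 + 0 + 1 + 1 + 0 + 0 = 2 ≡ 0 (mod 2).
  s_3 = 0 + 1 + 0 + 0 + 0 + 1 + 0 + 0 = 2 ≡ 0 (mod 2).
  s_4 = 0 + 1 + 0 + 0 + 0 + 1 + 1 + 0 = 3 ≡ 1 (mod 2).
s = (0, 0, 0, 1)^T — this equals column 1 of H (binary 0001), so error is at position 1.
Correct: flip bit 1 of r = 001000010011100 to get c = 101000010011100.


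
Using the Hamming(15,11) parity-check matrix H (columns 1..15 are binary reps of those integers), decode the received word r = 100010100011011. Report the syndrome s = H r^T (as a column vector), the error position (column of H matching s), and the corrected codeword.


s = (0, 1, 0, 1)^T, error position = 5, corrected codeword c = 100000100011011

Compute s = H r^T mod 2 one row at a time:
  s_1 = 0 + 0 + 0 + 1 + 1 + 0 + 1 + 1 = 4 ≡ 0 (mod 2).
  s_2 = 0 + 1 + 0 + 1 + 1 + 0 + 1 + 1 = 5 ≡ 1 (mod 2).
  s_3 = 0 + 0 + 0 + 1 + 0 + 1 + 1 + 1 = 4 ≡ 0 (mod 2).
  s_4 = 1 + 0 + 1 + 1 + 0 + 1 + 0 + 1 = 5 ≡ 1 (mod 2).
s = (0, 1, 0, 1)^T — this equals column 5 of H (binary 0101), so error is at position 5.
Correct: flip bit 5 of r = 100010100011011 to get c = 100000100011011.


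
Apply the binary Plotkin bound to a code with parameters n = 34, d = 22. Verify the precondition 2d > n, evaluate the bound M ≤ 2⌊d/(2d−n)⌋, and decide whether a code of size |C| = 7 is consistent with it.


Plotkin bound M ≤ 4; given |C| = 7 > bound (violated).

Check applicability: 2d = 44, n = 34.
2d − n = 10 > 0, so Plotkin applies.
Compute d/(2d−n) = 22/10 ≈ 2.2000.
⌊d/(2d−n)⌋ = 2.
Plotkin bound: M ≤ 2·2 = 4.
Given |C| = 7, check: VIOLATED.
This |C| is above the Plotkin bound, so no binary code with n = 34, d = 22 and 7 codewords exists.


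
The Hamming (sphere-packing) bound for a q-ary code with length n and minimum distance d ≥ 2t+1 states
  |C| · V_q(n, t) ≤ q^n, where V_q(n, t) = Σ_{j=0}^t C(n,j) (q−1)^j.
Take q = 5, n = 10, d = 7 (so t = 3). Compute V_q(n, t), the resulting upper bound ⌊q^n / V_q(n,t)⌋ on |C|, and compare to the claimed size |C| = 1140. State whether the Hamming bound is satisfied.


V_q(n, t) = 8441, q^n = 9765625, Hamming bound = 1156, |C| = 1140 ≤ bound (satisfied).

Step 1: Compute V_q(n, t) = Σ_{j=0}^3 C(n, j) (q−1)^j.
  j = 0: C(10,0)·(4)^0 = 1·1 = 1.
  j = 1: C(10,1)·(4)^1 = 10·4 = 40.
  j = 2: C(10,2)·(4)^2 = 45·16 = 720.
  j = 3: C(10,3)·(4)^3 = 120·64 = 7680.
  V_q(n, t) = 1 + 40 + 720 + 7680 = 8441.
Step 2: q^n = 5^10 = 9765625.
Step 3: Hamming bound ⌊q^n / V_q(n,t)⌋ = ⌊9765625/8441⌋ = 1156.
Step 4: Compare |C| = 1140 to 1156: satisfied.
The claimed |C| lies below the Hamming bound.


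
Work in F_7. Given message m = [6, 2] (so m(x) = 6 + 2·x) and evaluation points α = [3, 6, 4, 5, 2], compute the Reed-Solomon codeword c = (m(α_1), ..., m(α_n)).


c = [5, 4, 0, 2, 3]

Message polynomial: m(x) = 6 + 2·x (mod 7).
For each evaluation point α_i, compute m(α_i) mod 7:
  α_1 = 3: Horner steps 2 → 5, so m(3) = 5.
  α_2 = 6: Horner steps 2 → 4, so m(6) = 4.
  α_3 = 4: Horner steps 2 → 0, so m(4) = 0.
  α_4 = 5: Horner steps 2 → 2, so m(5) = 2.
  α_5 = 2: Horner steps 2 → 3, so m(2) = 3.
Codeword c = [5, 4, 0, 2, 3] ∈ F_7^5.


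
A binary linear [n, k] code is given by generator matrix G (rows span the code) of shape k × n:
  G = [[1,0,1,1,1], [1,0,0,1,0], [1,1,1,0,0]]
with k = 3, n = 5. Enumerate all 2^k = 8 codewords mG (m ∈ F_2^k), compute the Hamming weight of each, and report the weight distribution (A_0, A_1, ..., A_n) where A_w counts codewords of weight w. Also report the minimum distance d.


Weight distribution: A_0 = 1, A_2 = 2, A_3 = 4, A_4 = 1. Minimum distance d = 2.

Enumerate all 2^3 = 8 messages m ∈ F_2^3.
For each, compute codeword c = mG in F_2^5, then tally its weight.
  m = 000 → c = 00000, weight = 0.
  m = 100 → c = 10111, weight = 4.
  m = 010 → c = 10010, weight = 2.
  m = 110 → c = 00101, weight = 2.
  m = 001 → c = 11100, weight = 3.
  m = 101 → c = 01011, weight = 3.
  m = 011 → c = 01110, weight = 3.
  m = 111 → c = 11001, weight = 3.
Tally weights:
  weight 0: 1 codewords.
  weight 2: 2 codewords.
  weight 3: 4 codewords.
  weight 4: 1 codewords.
Minimum distance d = smallest w > 0 with A_w > 0 = 2.
Sanity: Σ A_w = 8 = 2^3 = 8 ✓.


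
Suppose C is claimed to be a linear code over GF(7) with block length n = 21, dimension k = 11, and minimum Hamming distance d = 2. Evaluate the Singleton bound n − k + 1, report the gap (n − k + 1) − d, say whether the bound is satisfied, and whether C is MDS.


Singleton RHS = n − k + 1 = 11, slack = 9, bound satisfied, not MDS.

Singleton bound: d ≤ n − k + 1.
Here n = 21, k = 11, so n − k + 1 = 11.
Given d = 2, check d ≤ 11: YES.
Slack = (n − k + 1) − d = 9.
The code is NOT MDS (slack = 9 > 0).
Description: the claimed parameters are [21, 11, 2]_7; such a code would be non-MDS.


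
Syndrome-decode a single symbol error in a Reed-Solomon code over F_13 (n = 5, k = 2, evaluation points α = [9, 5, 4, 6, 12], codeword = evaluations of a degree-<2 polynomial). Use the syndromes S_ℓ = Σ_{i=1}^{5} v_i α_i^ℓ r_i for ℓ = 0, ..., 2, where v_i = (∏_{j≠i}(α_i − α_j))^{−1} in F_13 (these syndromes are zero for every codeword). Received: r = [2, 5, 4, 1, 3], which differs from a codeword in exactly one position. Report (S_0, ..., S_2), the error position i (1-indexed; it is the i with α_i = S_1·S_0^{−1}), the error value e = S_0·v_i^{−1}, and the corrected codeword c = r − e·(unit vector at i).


S = (4, 3, 12), error at position 3, error magnitude e = 8, c = [2, 5, 9, 1, 3].

Step 1: column multipliers v_i = (∏_{j≠i}(α_i − α_j))^{−1} mod 13.
  i = 1 (α = 9): (9−5)(9−4)(9−6)(9−12) = 4·5·3·(−3) = −180 ≡ 2, so v_1 = 2^{−1} = 7 (mod 13).
  i = 2 (α = 5): (5−9)(5−4)(5−6)(5−12) = (−4)·1·(−1)·(−7) = −28 ≡ 11, so v_2 = 11^{−1} = 6 (mod 13).
  i = 3 (α = 4): (4−9)(4−5)(4−6)(4−12) = (−5)·(−1)·(−2)·(−8) = 80 ≡ 2, so v_3 = 2^{−1} = 7 (mod 13).
  i = 4 (α = 6): (6−9)(6−5)(6−4)(6−12) = (−3)·1·2·(−6) = 36 ≡ 10, so v_4 = 10^{−1} = 4 (mod 13).
  i = 5 (α = 12): (12−9)(12−5)(12−4)(12−6) = 3·7·8·6 = 1008 ≡ 7, so v_5 = 7^{−1} = 2 (mod 13).
  v = [7, 6, 7, 4, 2].
Step 2: syndromes of r = [2, 5, 4, 1, 3] (all sums mod 13).
  S_0 = Σ v_i r_i = 7·2 + 6·5 + 7·4 + 4·1 + 2·3 = 82 ≡ 4.
  S_1 = Σ v_i α_i r_i = 7·9·2 + 6·5·5 + 7·4·4 + 4·6·1 + 2·12·3 = 484 ≡ 3.
  α_i^2 mod 13 = [3, 12, 3, 10, 1].
  S_2 = Σ v_i α_i^2 r_i = 7·3·2 + 6·12·5 + 7·3·4 + 4·10·1 + 2·1·3 = 532 ≡ 12.
  S = (4, 3, 12) ≠ 0, so r is not a codeword (an error is present).
Step 3: locate the error. For a single error e at position i, S_ℓ = v_i·e·α_i^ℓ, so α_err = S_1/S_0.
  S_0^{−1} = 4^{−1} = 10 (mod 13), so α_err = 3·10 = 30 ≡ 4 = α_3. Error position i = 3.
  Consistency check: S_2/S_1 = 12·9 = 108 ≡ 4 = α_err ✓ (single-error assumption holds).
Step 4: error magnitude e = S_0/v_3 = S_0·∏_{j≠3}(α_3 − α_j) = 4·2 = 8 ≡ 8 (mod 13).
Step 5: correct position 3: c_3 = r_3 − e = 4 − 8 ≡ 9 (mod 13). Hence c = [2, 5, 9, 1, 3].
  Check: interpolating c through the α_i gives m(x) = 12 + 9·x (degree < 2) with m(α_i) = c_i for every i, so c is indeed a codeword.


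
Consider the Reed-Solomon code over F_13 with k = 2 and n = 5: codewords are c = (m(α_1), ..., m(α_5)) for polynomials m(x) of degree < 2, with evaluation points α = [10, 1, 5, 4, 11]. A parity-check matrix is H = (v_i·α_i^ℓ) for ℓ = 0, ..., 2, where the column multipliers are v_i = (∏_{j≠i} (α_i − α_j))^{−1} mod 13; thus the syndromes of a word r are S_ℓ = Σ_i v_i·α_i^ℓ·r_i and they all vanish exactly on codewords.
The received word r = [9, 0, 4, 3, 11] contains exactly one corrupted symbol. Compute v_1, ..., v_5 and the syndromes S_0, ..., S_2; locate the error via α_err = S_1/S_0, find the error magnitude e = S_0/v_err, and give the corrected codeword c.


S = (10, 6, 1), error at position 5, error magnitude e = 1, c = [9, 0, 4, 3, 10].

Step 1: column multipliers v_i = (∏_{j≠i}(α_i − α_j))^{−1} mod 13.
  i = 1 (α = 10): (10−1)(10−5)(10−4)(10−11) = 9·5·6·(−1) = −270 ≡ 3, so v_1 = 3^{−1} = 9 (mod 13).
  i = 2 (α = 1): (1−10)(1−5)(1−4)(1−11) = (−9)·(−4)·(−3)·(−10) = 1080 ≡ 1, so v_2 = 1^{−1} = 1 (mod 13).
  i = 3 (α = 5): (5−10)(5−1)(5−4)(5−11) = (−5)·4·1·(−6) = 120 ≡ 3, so v_3 = 3^{−1} = 9 (mod 13).
  i = 4 (α = 4): (4−10)(4−1)(4−5)(4−11) = (−6)·3·(−1)·(−7) = −126 ≡ 4, so v_4 = 4^{−1} = 10 (mod 13).
  i = 5 (α = 11): (11−10)(11−1)(11−5)(11−4) = 1·10·6·7 = 420 ≡ 4, so v_5 = 4^{−1} = 10 (mod 13).
  v = [9, 1, 9, 10, 10].
Step 2: syndromes of r = [9, 0, 4, 3, 11] (all sums mod 13).
  S_0 = Σ v_i r_i = 9·9 + 1·0 + 9·4 + 10·3 + 10·11 = 257 ≡ 10.
  S_1 = Σ v_i α_i r_i = 9·10·9 + 1·1·0 + 9·5·4 + 10·4·3 + 10·11·11 = 2320 ≡ 6.
  α_i^2 mod 13 = [9, 1, 12, 3, 4].
  S_2 = Σ v_i α_i^2 r_i = 9·9·9 + 1·1·0 + 9·12·4 + 10·3·3 + 10·4·11 = 1691 ≡ 1.
  S = (10, 6, 1) ≠ 0, so r is not a codeword (an error is present).
Step 3: locate the error. For a single error e at position i, S_ℓ = v_i·e·α_i^ℓ, so α_err = S_1/S_0.
  S_0^{−1} = 10^{−1} = 4 (mod 13), so α_err = 6·4 = 24 ≡ 11 = α_5. Error position i = 5.
  Consistency check: S_2/S_1 = 1·11 = 11 ≡ 11 = α_err ✓ (single-error assumption holds).
Step 4: error magnitude e = S_0/v_5 = S_0·∏_{j≠5}(α_5 − α_j) = 10·4 = 40 ≡ 1 (mod 13).
Step 5: correct position 5: c_5 = r_5 − e = 11 − 1 ≡ 10 (mod 13). Hence c = [9, 0, 4, 3, 10].
  Check: interpolating c through the α_i gives m(x) = 12 + 1·x (degree < 2) with m(α_i) = c_i for every i, so c is indeed a codeword.


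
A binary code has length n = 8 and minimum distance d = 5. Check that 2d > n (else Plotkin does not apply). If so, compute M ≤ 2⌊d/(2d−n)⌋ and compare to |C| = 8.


Plotkin bound M ≤ 4; given |C| = 8 > bound (violated).

Check applicability: 2d = 10, n = 8.
2d − n = 2 > 0, so Plotkin applies.
Compute d/(2d−n) = 5/2 ≈ 2.5000.
⌊d/(2d−n)⌋ = 2.
Plotkin bound: M ≤ 2·2 = 4.
Given |C| = 8, check: VIOLATED.
This |C| is above the Plotkin bound, so no binary code with n = 8, d = 5 and 8 codewords exists.


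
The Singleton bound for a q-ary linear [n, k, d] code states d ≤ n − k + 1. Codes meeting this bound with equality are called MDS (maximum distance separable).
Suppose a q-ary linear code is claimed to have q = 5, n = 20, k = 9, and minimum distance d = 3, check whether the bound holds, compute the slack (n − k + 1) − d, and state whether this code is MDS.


Singleton RHS = n − k + 1 = 12, slack = 9, bound satisfied, not MDS.

Singleton bound: d ≤ n − k + 1.
Here n = 20, k = 9, so n − k + 1 = 12.
Given d = 3, check d ≤ 12: YES.
Slack = (n − k + 1) − d = 9.
The code is NOT MDS (slack = 9 > 0).
Description: the claimed parameters are [20, 9, 3]_5; such a code would be non-MDS.


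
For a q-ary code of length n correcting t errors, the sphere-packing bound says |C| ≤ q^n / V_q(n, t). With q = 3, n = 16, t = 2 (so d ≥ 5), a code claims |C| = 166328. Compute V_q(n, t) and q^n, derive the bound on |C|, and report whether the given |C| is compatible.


V_q(n, t) = 513, q^n = 43046721, Hamming bound = 83911, |C| = 166328 > bound (violated).

Step 1: Compute V_q(n, t) = Σ_{j=0}^2 C(n, j) (q−1)^j.
  j = 0: C(16,0)·(2)^0 = 1·1 = 1.
  j = 1: C(16,1)·(2)^1 = 16·2 = 32.
  j = 2: C(16,2)·(2)^2 = 120·4 = 480.
  V_q(n, t) = 1 + 32 + 480 = 513.
Step 2: q^n = 3^16 = 43046721.
Step 3: Hamming bound ⌊q^n / V_q(n,t)⌋ = ⌊43046721/513⌋ = 83911.
Step 4: Compare |C| = 166328 to 83911: violated.
The claimed |C| lies above the Hamming bound, so no 3-ary code of length 16 with d ≥ 5 can have 166328 codewords.


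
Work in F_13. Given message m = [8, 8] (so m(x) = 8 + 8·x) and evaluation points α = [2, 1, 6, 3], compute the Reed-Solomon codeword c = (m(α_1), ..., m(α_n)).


c = [11, 3, 4, 6]

Message polynomial: m(x) = 8 + 8·x (mod 13).
For each evaluation point α_i, compute m(α_i) mod 13:
  α_1 = 2: Horner steps 8 → 11, so m(2) = 11.
  α_2 = 1: Horner steps 8 → 3, so m(1) = 3.
  α_3 = 6: Horner steps 8 → 4, so m(6) = 4.
  α_4 = 3: Horner steps 8 → 6, so m(3) = 6.
Codeword c = [11, 3, 4, 6] ∈ F_13^4.


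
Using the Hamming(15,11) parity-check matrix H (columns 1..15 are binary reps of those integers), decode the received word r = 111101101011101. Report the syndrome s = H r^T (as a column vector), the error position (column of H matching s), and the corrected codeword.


s = (1, 0, 0, 1)^T, error position = 9, corrected codeword c = 111101100011101

Compute s = H r^T mod 2 one row at a time:
  s_1 = 0 + 1 + 0 + 1 + 1 + 1 + 0 + 1 = 5 ≡ 1 (mod 2).
  s_2 = 1 + 0 + 1 + 1 + 1 + 1 + 0 + 1 = 6 ≡ 0 (mod 2).
  s_3 = 1 + 1 + 1 + 1 + 0 + 1 + 0 + 1 = 6 ≡ 0 (mod 2).
  s_4 = 1 + 1 + 0 + 1 + 1 + 1 + 1 + 1 = 7 ≡ 1 (mod 2).
s = (1, 0, 0, 1)^T — this equals column 9 of H (binary 1001), so error is at position 9.
Correct: flip bit 9 of r = 111101101011101 to get c = 111101100011101.


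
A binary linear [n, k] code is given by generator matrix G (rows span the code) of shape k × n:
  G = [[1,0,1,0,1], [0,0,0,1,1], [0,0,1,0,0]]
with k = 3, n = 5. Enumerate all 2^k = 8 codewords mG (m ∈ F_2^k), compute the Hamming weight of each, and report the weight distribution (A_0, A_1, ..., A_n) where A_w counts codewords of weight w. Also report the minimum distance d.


Weight distribution: A_0 = 1, A_1 = 1, A_2 = 3, A_3 = 3. Minimum distance d = 1.

Enumerate all 2^3 = 8 messages m ∈ F_2^3.
For each, compute codeword c = mG in F_2^5, then tally its weight.
  m = 000 → c = 00000, weight = 0.
  m = 100 → c = 10101, weight = 3.
  m = 010 → c = 00011, weight = 2.
  m = 110 → c = 10110, weight = 3.
  m = 001 → c = 00100, weight = 1.
  m = 101 → c = 10001, weight = 2.
  m = 011 → c = 00111, weight = 3.
  m = 111 → c = 10010, weight = 2.
Tally weights:
  weight 0: 1 codewords.
  weight 1: 1 codewords.
  weight 2: 3 codewords.
  weight 3: 3 codewords.
Minimum distance d = smallest w > 0 with A_w > 0 = 1.
Sanity: Σ A_w = 8 = 2^3 = 8 ✓.


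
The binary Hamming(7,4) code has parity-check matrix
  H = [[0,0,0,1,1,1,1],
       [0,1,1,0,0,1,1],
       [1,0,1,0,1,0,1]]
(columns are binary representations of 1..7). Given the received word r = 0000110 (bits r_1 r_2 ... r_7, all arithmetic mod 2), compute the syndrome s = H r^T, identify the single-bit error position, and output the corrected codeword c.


s = (0, 1, 1)^T, error position = 3, corrected codeword c = 0010110

Compute s = H r^T mod 2 one row at a time:
  s_1 = 0 + 1 + 1 + 0 = 2 ≡ 0 (mod 2).
  s_2 = 0 + 0 + 1 + 0 = 1 ≡ 1 (mod 2).
  s_3 = 0 + 0 + 1 + 0 = 1 ≡ 1 (mod 2).
s = (0, 1, 1)^T — this equals column 3 of H (binary 011), so error is at position 3.
Correct: flip bit 3 of r = 0000110 to get c = 0010110.


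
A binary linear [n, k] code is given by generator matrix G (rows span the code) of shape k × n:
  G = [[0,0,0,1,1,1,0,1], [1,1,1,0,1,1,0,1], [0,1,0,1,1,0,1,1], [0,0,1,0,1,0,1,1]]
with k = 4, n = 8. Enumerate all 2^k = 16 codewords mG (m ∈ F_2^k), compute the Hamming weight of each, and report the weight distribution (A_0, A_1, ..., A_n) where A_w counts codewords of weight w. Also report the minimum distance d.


Weight distribution: A_0 = 1, A_1 = 1, A_3 = 2, A_4 = 5, A_5 = 5, A_6 = 2. Minimum distance d = 1.

Enumerate all 2^4 = 16 messages m ∈ F_2^4.
For each, compute codeword c = mG in F_2^8, then tally its weight.
  m = 0000 → c = 00000000, weight = 0.
  m = 1000 → c = 00011101, weight = 4.
  m = 0100 → c = 11101101, weight = 6.
  m = 1100 → c = 11110000, weight = 4.
  m = 0010 → c = 01011011, weight = 5.
  m = 1010 → c = 01000110, weight = 3.
  m = 0110 → c = 10110110, weight = 5.
  m = 1110 → c = 10101011, weight = 5.
  m = 0001 → c = 00101011, weight = 4.
  m = 1001 → c = 00110110, weight = 4.
  m = 0101 → c = 11000110, weight = 4.
  m = 1101 → c = 11011011, weight = 6.
  m = 0011 → c = 01110000, weight = 3.
  m = 1011 → c = 01101101, weight = 5.
  m = 0111 → c = 10011101, weight = 5.
  m = 1111 → c = 10000000, weight = 1.
Tally weights:
  weight 0: 1 codewords.
  weight 1: 1 codewords.
  weight 3: 2 codewords.
  weight 4: 5 codewords.
  weight 5: 5 codewords.
  weight 6: 2 codewords.
Minimum distance d = smallest w > 0 with A_w > 0 = 1.
Sanity: Σ A_w = 16 = 2^4 = 16 ✓.


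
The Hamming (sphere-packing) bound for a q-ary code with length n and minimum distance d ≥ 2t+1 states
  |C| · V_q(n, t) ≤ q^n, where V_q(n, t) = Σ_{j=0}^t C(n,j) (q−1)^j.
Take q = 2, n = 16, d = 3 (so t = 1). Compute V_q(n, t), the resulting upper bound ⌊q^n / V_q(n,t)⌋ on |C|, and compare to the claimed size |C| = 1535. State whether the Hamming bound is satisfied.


V_q(n, t) = 17, q^n = 65536, Hamming bound = 3855, |C| = 1535 ≤ bound (satisfied).

Step 1: Compute V_q(n, t) = Σ_{j=0}^1 C(n, j) (q−1)^j.
  j = 0: C(16,0)·(1)^0 = 1·1 = 1.
  j = 1: C(16,1)·(1)^1 = 16·1 = 16.
  V_q(n, t) = 1 + 16 = 17.
Step 2: q^n = 2^16 = 65536.
Step 3: Hamming bound ⌊q^n / V_q(n,t)⌋ = ⌊65536/17⌋ = 3855.
Step 4: Compare |C| = 1535 to 3855: satisfied.
The claimed |C| lies below the Hamming bound.


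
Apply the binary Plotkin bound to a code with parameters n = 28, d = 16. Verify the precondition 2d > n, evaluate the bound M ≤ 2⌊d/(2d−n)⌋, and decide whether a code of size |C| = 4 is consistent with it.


Plotkin bound M ≤ 8; given |C| = 4 ≤ bound (satisfied).

Check applicability: 2d = 32, n = 28.
2d − n = 4 > 0, so Plotkin applies.
Compute d/(2d−n) = 16/4 ≈ 4.0000.
⌊d/(2d−n)⌋ = 4.
Plotkin bound: M ≤ 2·4 = 8.
Given |C| = 4, check: satisfied.
This |C| is below the Plotkin bound.


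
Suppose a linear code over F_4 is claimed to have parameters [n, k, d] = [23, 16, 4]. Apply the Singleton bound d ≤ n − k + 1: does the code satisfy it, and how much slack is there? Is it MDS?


Singleton RHS = n − k + 1 = 8, slack = 4, bound satisfied, not MDS.

Singleton bound: d ≤ n − k + 1.
Here n = 23, k = 16, so n − k + 1 = 8.
Given d = 4, check d ≤ 8: YES.
Slack = (n − k + 1) − d = 4.
The code is NOT MDS (slack = 4 > 0).
Description: the claimed parameters are [23, 16, 4]_4; such a code would be non-MDS.


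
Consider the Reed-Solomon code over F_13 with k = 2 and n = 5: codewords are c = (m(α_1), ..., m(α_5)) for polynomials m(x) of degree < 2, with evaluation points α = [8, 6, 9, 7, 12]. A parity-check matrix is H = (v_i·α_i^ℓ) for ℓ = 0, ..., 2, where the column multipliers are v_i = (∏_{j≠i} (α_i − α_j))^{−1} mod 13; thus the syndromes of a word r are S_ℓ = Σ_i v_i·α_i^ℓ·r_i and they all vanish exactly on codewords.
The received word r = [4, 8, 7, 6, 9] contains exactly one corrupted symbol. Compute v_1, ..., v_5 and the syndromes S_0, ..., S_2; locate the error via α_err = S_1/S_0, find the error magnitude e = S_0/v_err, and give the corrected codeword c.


S = (12, 4, 10), error at position 3, error magnitude e = 5, c = [4, 8, 2, 6, 9].

Step 1: column multipliers v_i = (∏_{j≠i}(α_i − α_j))^{−1} mod 13.
  i = 1 (α = 8): (8−6)(8−9)(8−7)(8−12) = 2·(−1)·1·(−4) = 8 ≡ 8, so v_1 = 8^{−1} = 5 (mod 13).
  i = 2 (α = 6): (6−8)(6−9)(6−7)(6−12) = (−2)·(−3)·(−1)·(−6) = 36 ≡ 10, so v_2 = 10^{−1} = 4 (mod 13).
  i = 3 (α = 9): (9−8)(9−6)(9−7)(9−12) = 1·3·2·(−3) = −18 ≡ 8, so v_3 = 8^{−1} = 5 (mod 13).
  i = 4 (α = 7): (7−8)(7−6)(7−9)(7−12) = (−1)·1·(−2)·(−5) = −10 ≡ 3, so v_4 = 3^{−1} = 9 (mod 13).
  i = 5 (α = 12): (12−8)(12−6)(12−9)(12−7) = 4·6·3·5 = 360 ≡ 9, so v_5 = 9^{−1} = 3 (mod 13).
  v = [5, 4, 5, 9, 3].
Step 2: syndromes of r = [4, 8, 7, 6, 9] (all sums mod 13).
  S_0 = Σ v_i r_i = 5·4 + 4·8 + 5·7 + 9·6 + 3·9 = 168 ≡ 12.
  S_1 = Σ v_i α_i r_i = 5·8·4 + 4·6·8 + 5·9·7 + 9·7·6 + 3·12·9 = 1369 ≡ 4.
  α_i^2 mod 13 = [12, 10, 3, 10, 1].
  S_2 = Σ v_i α_i^2 r_i = 5·12·4 + 4·10·8 + 5·3·7 + 9·10·6 + 3·1·9 = 1232 ≡ 10.
  S = (12, 4, 10) ≠ 0, so r is not a codeword (an error is present).
Step 3: locate the error. For a single error e at position i, S_ℓ = v_i·e·α_i^ℓ, so α_err = S_1/S_0.
  S_0^{−1} = 12^{−1} = 12 (mod 13), so α_err = 4·12 = 48 ≡ 9 = α_3. Error position i = 3.
  Consistency check: S_2/S_1 = 10·10 = 100 ≡ 9 = α_err ✓ (single-error assumption holds).
Step 4: error magnitude e = S_0/v_3 = S_0·∏_{j≠3}(α_3 − α_j) = 12·8 = 96 ≡ 5 (mod 13).
Step 5: correct position 3: c_3 = r_3 − e = 7 − 5 ≡ 2 (mod 13). Hence c = [4, 8, 2, 6, 9].
  Check: interpolating c through the α_i gives m(x) = 7 + 11·x (degree < 2) with m(α_i) = c_i for every i, so c is indeed a codeword.


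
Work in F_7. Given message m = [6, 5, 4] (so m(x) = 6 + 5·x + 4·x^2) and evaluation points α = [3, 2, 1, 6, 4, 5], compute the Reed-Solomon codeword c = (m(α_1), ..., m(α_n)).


c = [1, 4, 1, 5, 6, 5]

Message polynomial: m(x) = 6 + 5·x + 4·x^2 (mod 7).
For each evaluation point α_i, compute m(α_i) mod 7:
  α_1 = 3: Horner steps 4 → 3 → 1, so m(3) = 1.
  α_2 = 2: Horner steps 4 → 6 → 4, so m(2) = 4.
  α_3 = 1: Horner steps 4 → 2 → 1, so m(1) = 1.
  α_4 = 6: Horner steps 4 → 1 → 5, so m(6) = 5.
  α_5 = 4: Horner steps 4 → 0 → 6, so m(4) = 6.
  α_6 = 5: Horner steps 4 → 4 → 5, so m(5) = 5.
Codeword c = [1, 4, 1, 5, 6, 5] ∈ F_7^6.


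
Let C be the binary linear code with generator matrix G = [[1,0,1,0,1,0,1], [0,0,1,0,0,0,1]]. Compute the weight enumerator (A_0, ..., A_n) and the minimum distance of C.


Weight distribution: A_0 = 1, A_2 = 2, A_4 = 1. Minimum distance d = 2.

Enumerate all 2^2 = 4 messages m ∈ F_2^2.
For each, compute codeword c = mG in F_2^7, then tally its weight.
  m = 00 → c = 0000000, weight = 0.
  m = 10 → c = 1010101, weight = 4.
  m = 01 → c = 0010001, weight = 2.
  m = 11 → c = 1000100, weight = 2.
Tally weights:
  weight 0: 1 codewords.
  weight 2: 2 codewords.
  weight 4: 1 codewords.
Minimum distance d = smallest w > 0 with A_w > 0 = 2.
Sanity: Σ A_w = 4 = 2^2 = 4 ✓.


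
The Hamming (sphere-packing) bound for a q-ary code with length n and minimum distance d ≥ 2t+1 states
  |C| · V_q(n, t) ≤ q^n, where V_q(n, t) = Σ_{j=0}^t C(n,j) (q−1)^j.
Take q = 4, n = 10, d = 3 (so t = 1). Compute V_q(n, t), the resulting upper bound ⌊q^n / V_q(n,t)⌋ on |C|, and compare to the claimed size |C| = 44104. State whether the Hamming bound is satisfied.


V_q(n, t) = 31, q^n = 1048576, Hamming bound = 33825, |C| = 44104 > bound (violated).

Step 1: Compute V_q(n, t) = Σ_{j=0}^1 C(n, j) (q−1)^j.
  j = 0: C(10,0)·(3)^0 = 1·1 = 1.
  j = 1: C(10,1)·(3)^1 = 10·3 = 30.
  V_q(n, t) = 1 + 30 = 31.
Step 2: q^n = 4^10 = 1048576.
Step 3: Hamming bound ⌊q^n / V_q(n,t)⌋ = ⌊1048576/31⌋ = 33825.
Step 4: Compare |C| = 44104 to 33825: violated.
The claimed |C| lies above the Hamming bound, so no 4-ary code of length 10 with d ≥ 3 can have 44104 codewords.


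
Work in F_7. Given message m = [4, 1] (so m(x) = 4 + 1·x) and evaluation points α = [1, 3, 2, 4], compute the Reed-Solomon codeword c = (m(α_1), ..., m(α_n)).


c = [5, 0, 6, 1]

Message polynomial: m(x) = 4 + 1·x (mod 7).
For each evaluation point α_i, compute m(α_i) mod 7:
  α_1 = 1: Horner steps 1 → 5, so m(1) = 5.
  α_2 = 3: Horner steps 1 → 0, so m(3) = 0.
  α_3 = 2: Horner steps 1 → 6, so m(2) = 6.
  α_4 = 4: Horner steps 1 → 1, so m(4) = 1.
Codeword c = [5, 0, 6, 1] ∈ F_7^4.


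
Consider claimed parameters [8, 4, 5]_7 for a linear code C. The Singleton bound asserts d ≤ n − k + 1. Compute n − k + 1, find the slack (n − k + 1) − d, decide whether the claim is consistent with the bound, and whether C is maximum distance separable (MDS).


Singleton RHS = n − k + 1 = 5, slack = 0, bound satisfied, MDS.

Singleton bound: d ≤ n − k + 1.
Here n = 8, k = 4, so n − k + 1 = 5.
Given d = 5, check d ≤ 5: YES.
Slack = (n − k + 1) − d = 0.
The code is MDS (slack = 0).
Description: the claimed parameters are [8, 4, 5]_7; such a code would be MDS (meets Singleton bound).


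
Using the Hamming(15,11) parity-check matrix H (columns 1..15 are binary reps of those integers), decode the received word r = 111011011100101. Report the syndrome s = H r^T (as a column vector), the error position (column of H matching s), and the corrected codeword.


s = (1, 0, 1, 0)^T, error position = 10, corrected codeword c = 111011011000101

Compute s = H r^T mod 2 one row at a time:
  s_1 = 1 + 1 + 1 + 0 + 0 + 1 + 0 + 1 = 5 ≡ 1 (mod 2).
  s_2 = 0 + 1 + 1 + 0 + 0 + 1 + 0 + 1 = 4 ≡ 0 (mod 2).
  s_3 = 1 + 1 + 1 + 0 + 1 + 0 + 0 + 1 = 5 ≡ 1 (mod 2).
  s_4 = 1 + 1 + 1 + 0 + 1 + 0 + 1 + 1 = 6 ≡ 0 (mod 2).
s = (1, 0, 1, 0)^T — this equals column 10 of H (binary 1010), so error is at position 10.
Correct: flip bit 10 of r = 111011011100101 to get c = 111011011000101.


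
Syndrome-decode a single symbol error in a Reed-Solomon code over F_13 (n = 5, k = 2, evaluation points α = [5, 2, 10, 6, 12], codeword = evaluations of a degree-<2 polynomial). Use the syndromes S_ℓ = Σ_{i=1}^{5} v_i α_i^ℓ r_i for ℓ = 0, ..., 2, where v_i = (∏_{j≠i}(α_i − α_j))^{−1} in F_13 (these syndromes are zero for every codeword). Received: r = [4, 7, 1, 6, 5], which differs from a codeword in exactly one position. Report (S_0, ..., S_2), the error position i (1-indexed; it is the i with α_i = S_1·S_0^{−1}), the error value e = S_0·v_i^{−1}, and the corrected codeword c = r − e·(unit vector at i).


S = (2, 4, 8), error at position 2, error magnitude e = 9, c = [4, 11, 1, 6, 5].

Step 1: column multipliers v_i = (∏_{j≠i}(α_i − α_j))^{−1} mod 13.
  i = 1 (α = 5): (5−2)(5−10)(5−6)(5−12) = 3·(−5)·(−1)·(−7) = −105 ≡ 12, so v_1 = 12^{−1} = 12 (mod 13).
  i = 2 (α = 2): (2−5)(2−10)(2−6)(2−12) = (−3)·(−8)·(−4)·(−10) = 960 ≡ 11, so v_2 = 11^{−1} = 6 (mod 13).
  i = 3 (α = 10): (10−5)(10−2)(10−6)(10−12) = 5·8·4·(−2) = −320 ≡ 5, so v_3 = 5^{−1} = 8 (mod 13).
  i = 4 (α = 6): (6−5)(6−2)(6−10)(6−12) = 1·4·(−4)·(−6) = 96 ≡ 5, so v_4 = 5^{−1} = 8 (mod 13).
  i = 5 (α = 12): (12−5)(12−2)(12−10)(12−6) = 7·10·2·6 = 840 ≡ 8, so v_5 = 8^{−1} = 5 (mod 13).
  v = [12, 6, 8, 8, 5].
Step 2: syndromes of r = [4, 7, 1, 6, 5] (all sums mod 13).
  S_0 = Σ v_i r_i = 12·4 + 6·7 + 8·1 + 8·6 + 5·5 = 171 ≡ 2.
  S_1 = Σ v_i α_i r_i = 12·5·4 + 6·2·7 + 8·10·1 + 8·6·6 + 5·12·5 = 992 ≡ 4.
  α_i^2 mod 13 = [12, 4, 9, 10, 1].
  S_2 = Σ v_i α_i^2 r_i = 12·12·4 + 6·4·7 + 8·9·1 + 8·10·6 + 5·1·5 = 1321 ≡ 8.
  S = (2, 4, 8) ≠ 0, so r is not a codeword (an error is present).
Step 3: locate the error. For a single error e at position i, S_ℓ = v_i·e·α_i^ℓ, so α_err = S_1/S_0.
  S_0^{−1} = 2^{−1} = 7 (mod 13), so α_err = 4·7 = 28 ≡ 2 = α_2. Error position i = 2.
  Consistency check: S_2/S_1 = 8·10 = 80 ≡ 2 = α_err ✓ (single-error assumption holds).
Step 4: error magnitude e = S_0/v_2 = S_0·∏_{j≠2}(α_2 − α_j) = 2·11 = 22 ≡ 9 (mod 13).
Step 5: correct position 2: c_2 = r_2 − e = 7 − 9 ≡ 11 (mod 13). Hence c = [4, 11, 1, 6, 5].
  Check: interpolating c through the α_i gives m(x) = 7 + 2·x (degree < 2) with m(α_i) = c_i for every i, so c is indeed a codeword.


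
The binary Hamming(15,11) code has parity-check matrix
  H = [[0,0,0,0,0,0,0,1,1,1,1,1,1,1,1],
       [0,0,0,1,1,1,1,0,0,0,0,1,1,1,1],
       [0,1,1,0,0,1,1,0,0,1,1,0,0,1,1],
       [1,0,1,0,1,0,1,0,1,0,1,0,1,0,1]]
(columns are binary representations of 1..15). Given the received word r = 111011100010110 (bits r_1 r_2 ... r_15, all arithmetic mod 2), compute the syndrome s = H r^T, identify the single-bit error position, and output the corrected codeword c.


s = (1, 1, 0, 0)^T, error position = 12, corrected codeword c = 111011100011110

Compute s = H r^T mod 2 one row at a time:
  s_1 = 0 + 0 + 0 + 1 + 0 + 1 + 1 + 0 = 3 ≡ 1 (mod 2).
  s_2 = 0 + 1 + 1 + 1 + 0 + 1 + 1 + 0 = 5 ≡ 1 (mod 2).
  s_3 = 1 + 1 + 1 + 1 + 0 + 1 + 1 + 0 = 6 ≡ 0 (mod 2).
  s_4 = 1 + 1 + 1 + 1 + 0 + 1 + 1 + 0 = 6 ≡ 0 (mod 2).
s = (1, 1, 0, 0)^T — this equals column 12 of H (binary 1100), so error is at position 12.
Correct: flip bit 12 of r = 111011100010110 to get c = 111011100011110.


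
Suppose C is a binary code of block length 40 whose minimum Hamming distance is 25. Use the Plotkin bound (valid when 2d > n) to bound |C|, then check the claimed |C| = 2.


Plotkin bound M ≤ 4; given |C| = 2 ≤ bound (satisfied).

Check applicability: 2d = 50, n = 40.
2d − n = 10 > 0, so Plotkin applies.
Compute d/(2d−n) = 25/10 ≈ 2.5000.
⌊d/(2d−n)⌋ = 2.
Plotkin bound: M ≤ 2·2 = 4.
Given |C| = 2, check: satisfied.
This |C| is below the Plotkin bound.


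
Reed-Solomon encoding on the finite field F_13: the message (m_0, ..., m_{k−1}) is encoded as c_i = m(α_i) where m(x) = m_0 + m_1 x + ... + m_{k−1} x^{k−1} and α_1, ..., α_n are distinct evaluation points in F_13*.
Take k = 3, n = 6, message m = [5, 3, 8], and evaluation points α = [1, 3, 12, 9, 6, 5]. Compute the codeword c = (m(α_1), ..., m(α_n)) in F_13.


c = [3, 8, 10, 4, 12, 12]

Message polynomial: m(x) = 5 + 3·x + 8·x^2 (mod 13).
For each evaluation point α_i, compute m(α_i) mod 13:
  α_1 = 1: Horner steps 8 → 11 → 3, so m(1) = 3.
  α_2 = 3: Horner steps 8 → 1 → 8, so m(3) = 8.
  α_3 = 12: Horner steps 8 → 8 → 10, so m(12) = 10.
  α_4 = 9: Horner steps 8 → 10 → 4, so m(9) = 4.
  α_5 = 6: Horner steps 8 → 12 → 12, so m(6) = 12.
  α_6 = 5: Horner steps 8 → 4 → 12, so m(5) = 12.
Codeword c = [3, 8, 10, 4, 12, 12] ∈ F_13^6.


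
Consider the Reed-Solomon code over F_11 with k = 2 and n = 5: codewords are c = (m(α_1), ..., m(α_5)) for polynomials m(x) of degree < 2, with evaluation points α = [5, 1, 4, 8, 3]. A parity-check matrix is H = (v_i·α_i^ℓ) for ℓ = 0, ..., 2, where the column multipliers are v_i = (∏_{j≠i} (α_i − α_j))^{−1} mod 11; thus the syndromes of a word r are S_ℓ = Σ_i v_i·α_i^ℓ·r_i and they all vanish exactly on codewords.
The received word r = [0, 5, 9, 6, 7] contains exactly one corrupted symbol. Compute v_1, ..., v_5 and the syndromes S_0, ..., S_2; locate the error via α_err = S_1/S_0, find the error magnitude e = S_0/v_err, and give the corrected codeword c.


S = (8, 8, 8), error at position 2, error magnitude e = 2, c = [0, 3, 9, 6, 7].

Step 1: column multipliers v_i = (∏_{j≠i}(α_i − α_j))^{−1} mod 11.
  i = 1 (α = 5): (5−1)(5−4)(5−8)(5−3) = 4·1·(−3)·2 = −24 ≡ 9, so v_1 = 9^{−1} = 5 (mod 11).
  i = 2 (α = 1): (1−5)(1−4)(1−8)(1−3) = (−4)·(−3)·(−7)·(−2) = 168 ≡ 3, so v_2 = 3^{−1} = 4 (mod 11).
  i = 3 (α = 4): (4−5)(4−1)(4−8)(4−3) = (−1)·3·(−4)·1 = 12 ≡ 1, so v_3 = 1^{−1} = 1 (mod 11).
  i = 4 (α = 8): (8−5)(8−1)(8−4)(8−3) = 3·7·4·5 = 420 ≡ 2, so v_4 = 2^{−1} = 6 (mod 11).
  i = 5 (α = 3): (3−5)(3−1)(3−4)(3−8) = (−2)·2·(−1)·(−5) = −20 ≡ 2, so v_5 = 2^{−1} = 6 (mod 11).
  v = [5, 4, 1, 6, 6].
Step 2: syndromes of r = [0, 5, 9, 6, 7] (all sums mod 11).
  S_0 = Σ v_i r_i = 5·0 + 4·5 + 1·9 + 6·6 + 6·7 = 107 ≡ 8.
  S_1 = Σ v_i α_i r_i = 5·5·0 + 4·1·5 + 1·4·9 + 6·8·6 + 6·3·7 = 470 ≡ 8.
  α_i^2 mod 11 = [3, 1, 5, 9, 9].
  S_2 = Σ v_i α_i^2 r_i = 5·3·0 + 4·1·5 + 1·5·9 + 6·9·6 + 6·9·7 = 767 ≡ 8.
  S = (8, 8, 8) ≠ 0, so r is not a codeword (an error is present).
Step 3: locate the error. For a single error e at position i, S_ℓ = v_i·e·α_i^ℓ, so α_err = S_1/S_0.
  S_0^{−1} = 8^{−1} = 7 (mod 11), so α_err = 8·7 = 56 ≡ 1 = α_2. Error position i = 2.
  Consistency check: S_2/S_1 = 8·7 = 56 ≡ 1 = α_err ✓ (single-error assumption holds).
Step 4: error magnitude e = S_0/v_2 = S_0·∏_{j≠2}(α_2 − α_j) = 8·3 = 24 ≡ 2 (mod 11).
Step 5: correct position 2: c_2 = r_2 − e = 5 − 2 ≡ 3 (mod 11). Hence c = [0, 3, 9, 6, 7].
  Check: interpolating c through the α_i gives m(x) = 1 + 2·x (degree < 2) with m(α_i) = c_i for every i, so c is indeed a codeword.


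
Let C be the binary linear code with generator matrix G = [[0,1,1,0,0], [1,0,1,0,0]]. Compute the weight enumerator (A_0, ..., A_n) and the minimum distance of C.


Weight distribution: A_0 = 1, A_2 = 3. Minimum distance d = 2.

Enumerate all 2^2 = 4 messages m ∈ F_2^2.
For each, compute codeword c = mG in F_2^5, then tally its weight.
  m = 00 → c = 00000, weight = 0.
  m = 10 → c = 01100, weight = 2.
  m = 01 → c = 10100, weight = 2.
  m = 11 → c = 11000, weight = 2.
Tally weights:
  weight 0: 1 codewords.
  weight 2: 3 codewords.
Minimum distance d = smallest w > 0 with A_w > 0 = 2.
Sanity: Σ A_w = 4 = 2^2 = 4 ✓.


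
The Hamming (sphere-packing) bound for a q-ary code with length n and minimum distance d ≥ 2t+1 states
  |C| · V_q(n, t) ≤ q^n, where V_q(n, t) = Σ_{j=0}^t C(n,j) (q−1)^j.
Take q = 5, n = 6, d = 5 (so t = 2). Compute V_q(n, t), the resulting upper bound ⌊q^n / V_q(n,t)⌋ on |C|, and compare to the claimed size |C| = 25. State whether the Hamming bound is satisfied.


V_q(n, t) = 265, q^n = 15625, Hamming bound = 58, |C| = 25 ≤ bound (satisfied).

Step 1: Compute V_q(n, t) = Σ_{j=0}^2 C(n, j) (q−1)^j.
  j = 0: C(6,0)·(4)^0 = 1·1 = 1.
  j = 1: C(6,1)·(4)^1 = 6·4 = 24.
  j = 2: C(6,2)·(4)^2 = 15·16 = 240.
  V_q(n, t) = 1 + 24 + 240 = 265.
Step 2: q^n = 5^6 = 15625.
Step 3: Hamming bound ⌊q^n / V_q(n,t)⌋ = ⌊15625/265⌋ = 58.
Step 4: Compare |C| = 25 to 58: satisfied.
The claimed |C| lies below the Hamming bound.


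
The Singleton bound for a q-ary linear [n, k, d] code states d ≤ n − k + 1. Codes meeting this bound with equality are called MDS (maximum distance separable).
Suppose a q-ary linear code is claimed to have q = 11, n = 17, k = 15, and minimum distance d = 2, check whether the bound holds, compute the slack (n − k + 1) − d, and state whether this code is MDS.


Singleton RHS = n − k + 1 = 3, slack = 1, bound satisfied, not MDS.

Singleton bound: d ≤ n − k + 1.
Here n = 17, k = 15, so n − k + 1 = 3.
Given d = 2, check d ≤ 3: YES.
Slack = (n − k + 1) − d = 1.
The code is NOT MDS (slack = 1 > 0).
Description: the claimed parameters are [17, 15, 2]_11; such a code would be non-MDS.
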